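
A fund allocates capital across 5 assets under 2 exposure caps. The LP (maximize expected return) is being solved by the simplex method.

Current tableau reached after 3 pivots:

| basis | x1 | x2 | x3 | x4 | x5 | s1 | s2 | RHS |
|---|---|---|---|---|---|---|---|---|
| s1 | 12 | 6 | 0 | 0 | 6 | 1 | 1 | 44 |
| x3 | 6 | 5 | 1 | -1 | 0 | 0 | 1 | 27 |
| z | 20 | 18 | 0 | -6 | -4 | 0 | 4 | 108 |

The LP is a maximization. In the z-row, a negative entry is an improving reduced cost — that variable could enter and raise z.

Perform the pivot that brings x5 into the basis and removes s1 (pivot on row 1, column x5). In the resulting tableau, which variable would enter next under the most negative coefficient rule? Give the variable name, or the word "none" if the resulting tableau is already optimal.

Pivot element 6. New z-row = old z-row − (-4)·(row 1/6).
Updated z-row coefficients: x1: 28, x2: 22, x3: 0, x4: -6, x5: 0, s1: 2/3, s2: 14/3.
The most negative is -6 in column x4, so x4 would enter next.

x4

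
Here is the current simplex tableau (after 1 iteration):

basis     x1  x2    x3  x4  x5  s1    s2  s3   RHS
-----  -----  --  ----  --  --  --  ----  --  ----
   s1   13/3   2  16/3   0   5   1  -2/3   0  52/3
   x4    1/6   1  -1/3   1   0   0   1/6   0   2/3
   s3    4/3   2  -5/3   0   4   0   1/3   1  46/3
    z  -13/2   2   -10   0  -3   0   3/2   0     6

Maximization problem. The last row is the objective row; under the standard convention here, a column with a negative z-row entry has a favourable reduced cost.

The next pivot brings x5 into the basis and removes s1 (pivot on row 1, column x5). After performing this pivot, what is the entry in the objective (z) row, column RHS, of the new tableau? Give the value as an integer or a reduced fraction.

82/5

Pivot element is row 1, column x5: 5.
Normalize row 1: new (row 1, RHS) = (52/3)/5 = 52/15.
z-row ← z-row − (-3)·(new row 1): 6 − (-3)·(52/15) = 82/5.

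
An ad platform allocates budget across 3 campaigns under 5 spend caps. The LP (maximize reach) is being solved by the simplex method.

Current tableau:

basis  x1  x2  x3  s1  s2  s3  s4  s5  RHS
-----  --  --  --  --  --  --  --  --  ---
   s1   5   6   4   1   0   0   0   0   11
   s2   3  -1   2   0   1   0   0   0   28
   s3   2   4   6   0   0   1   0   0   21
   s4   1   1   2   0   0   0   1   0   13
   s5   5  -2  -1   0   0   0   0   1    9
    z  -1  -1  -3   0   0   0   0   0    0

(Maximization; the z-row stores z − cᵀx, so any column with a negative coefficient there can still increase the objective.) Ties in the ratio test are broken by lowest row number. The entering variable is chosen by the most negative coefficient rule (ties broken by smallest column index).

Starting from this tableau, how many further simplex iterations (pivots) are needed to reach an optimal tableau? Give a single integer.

pivot: x3 in, s1 out → z = 33/4
No improving column remains; optimal.

1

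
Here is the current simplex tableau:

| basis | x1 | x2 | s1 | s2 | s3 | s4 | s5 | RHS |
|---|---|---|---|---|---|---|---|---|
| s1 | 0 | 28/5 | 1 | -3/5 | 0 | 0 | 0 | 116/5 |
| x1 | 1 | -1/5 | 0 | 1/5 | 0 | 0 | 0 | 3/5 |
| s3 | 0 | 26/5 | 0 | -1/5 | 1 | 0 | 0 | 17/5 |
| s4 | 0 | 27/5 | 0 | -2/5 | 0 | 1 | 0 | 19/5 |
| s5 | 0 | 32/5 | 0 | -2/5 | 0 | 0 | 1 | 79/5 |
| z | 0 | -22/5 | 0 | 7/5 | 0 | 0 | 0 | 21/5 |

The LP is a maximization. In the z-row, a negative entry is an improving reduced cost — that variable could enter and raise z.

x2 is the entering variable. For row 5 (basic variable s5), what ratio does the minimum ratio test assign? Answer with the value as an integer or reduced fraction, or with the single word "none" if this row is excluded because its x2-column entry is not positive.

Ratio = RHS / (x2 entry) = (79/5) / (32/5) = 79/32.

79/32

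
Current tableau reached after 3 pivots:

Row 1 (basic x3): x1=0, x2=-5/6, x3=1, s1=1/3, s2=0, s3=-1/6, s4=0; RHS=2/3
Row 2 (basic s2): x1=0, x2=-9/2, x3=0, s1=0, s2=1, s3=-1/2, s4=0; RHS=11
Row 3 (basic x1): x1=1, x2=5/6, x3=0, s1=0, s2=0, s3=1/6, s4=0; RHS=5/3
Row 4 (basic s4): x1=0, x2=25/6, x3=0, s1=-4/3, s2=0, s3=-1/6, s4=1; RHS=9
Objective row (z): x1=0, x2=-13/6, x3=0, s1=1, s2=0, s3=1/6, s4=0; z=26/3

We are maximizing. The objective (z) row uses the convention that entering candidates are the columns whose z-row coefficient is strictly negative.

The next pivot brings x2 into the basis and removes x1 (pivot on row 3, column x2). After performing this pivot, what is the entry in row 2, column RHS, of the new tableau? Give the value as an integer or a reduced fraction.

20

Pivot element is row 3, column x2: 5/6.
Normalize row 3: new (row 3, RHS) = (5/3)/(5/6) = 2.
row 2 ← row 2 − (-9/2)·(new row 3): 11 − (-9/2)·2 = 20.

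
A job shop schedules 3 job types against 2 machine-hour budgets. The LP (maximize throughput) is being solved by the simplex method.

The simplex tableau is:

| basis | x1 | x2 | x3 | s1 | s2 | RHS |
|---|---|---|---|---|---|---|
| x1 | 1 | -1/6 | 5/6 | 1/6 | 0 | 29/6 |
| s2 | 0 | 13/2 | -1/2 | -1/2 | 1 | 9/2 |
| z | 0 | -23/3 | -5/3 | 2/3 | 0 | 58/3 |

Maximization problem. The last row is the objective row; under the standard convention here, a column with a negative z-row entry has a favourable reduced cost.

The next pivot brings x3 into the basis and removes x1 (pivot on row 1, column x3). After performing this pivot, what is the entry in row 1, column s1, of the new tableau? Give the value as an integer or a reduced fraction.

1/5

Pivot element is row 1, column x3: 5/6.
Normalize row 1: new (row 1, s1) = (1/6)/(5/6) = 1/5.
Row 1 is the pivot row, so the entry is 1/5.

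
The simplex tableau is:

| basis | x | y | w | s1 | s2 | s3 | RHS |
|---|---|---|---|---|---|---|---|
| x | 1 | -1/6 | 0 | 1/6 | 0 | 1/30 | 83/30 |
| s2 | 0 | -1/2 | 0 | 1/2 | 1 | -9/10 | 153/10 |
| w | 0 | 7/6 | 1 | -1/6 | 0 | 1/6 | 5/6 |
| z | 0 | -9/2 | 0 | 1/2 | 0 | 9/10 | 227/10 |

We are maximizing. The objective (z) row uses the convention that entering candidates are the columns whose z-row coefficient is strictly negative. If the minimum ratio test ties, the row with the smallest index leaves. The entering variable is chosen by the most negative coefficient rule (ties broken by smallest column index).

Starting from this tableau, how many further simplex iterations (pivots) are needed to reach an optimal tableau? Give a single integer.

2

pivot: y in, w out → z = 907/35
pivot: s1 in, x out → z = 144/5
No improving column remains; optimal.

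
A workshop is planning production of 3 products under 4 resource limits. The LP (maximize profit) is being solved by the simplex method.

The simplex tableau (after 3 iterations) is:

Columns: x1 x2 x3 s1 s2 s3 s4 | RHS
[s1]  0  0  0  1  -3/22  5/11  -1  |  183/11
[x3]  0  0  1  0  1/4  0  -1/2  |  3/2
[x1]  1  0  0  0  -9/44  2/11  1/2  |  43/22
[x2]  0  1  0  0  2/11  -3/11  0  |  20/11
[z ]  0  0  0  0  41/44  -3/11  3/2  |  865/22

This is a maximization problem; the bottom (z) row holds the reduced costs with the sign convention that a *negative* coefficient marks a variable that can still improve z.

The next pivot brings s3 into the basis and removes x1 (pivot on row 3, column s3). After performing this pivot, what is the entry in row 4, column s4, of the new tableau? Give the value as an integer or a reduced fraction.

3/4

Pivot element is row 3, column s3: 2/11.
Normalize row 3: new (row 3, s4) = (1/2)/(2/11) = 11/4.
row 4 ← row 4 − (-3/11)·(new row 3): 0 − (-3/11)·(11/4) = 3/4.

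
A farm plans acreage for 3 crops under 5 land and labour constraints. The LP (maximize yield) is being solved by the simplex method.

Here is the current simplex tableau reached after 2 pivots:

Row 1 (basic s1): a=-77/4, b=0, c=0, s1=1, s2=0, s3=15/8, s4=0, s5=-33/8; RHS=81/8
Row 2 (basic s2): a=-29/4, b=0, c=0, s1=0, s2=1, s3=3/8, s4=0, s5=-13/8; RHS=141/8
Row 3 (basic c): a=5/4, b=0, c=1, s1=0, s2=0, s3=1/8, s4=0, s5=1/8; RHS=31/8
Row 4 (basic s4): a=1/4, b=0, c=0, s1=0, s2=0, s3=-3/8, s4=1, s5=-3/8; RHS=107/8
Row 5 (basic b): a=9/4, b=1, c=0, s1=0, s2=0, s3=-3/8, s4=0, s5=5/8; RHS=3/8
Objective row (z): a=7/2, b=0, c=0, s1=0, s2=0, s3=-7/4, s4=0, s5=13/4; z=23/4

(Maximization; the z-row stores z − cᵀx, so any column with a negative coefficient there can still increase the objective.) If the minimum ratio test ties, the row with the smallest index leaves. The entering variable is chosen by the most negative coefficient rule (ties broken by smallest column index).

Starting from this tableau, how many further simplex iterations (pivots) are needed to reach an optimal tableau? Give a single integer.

2

pivot: s3 in, s1 out → z = 76/5
pivot: a in, c out → z = 636/19
No improving column remains; optimal.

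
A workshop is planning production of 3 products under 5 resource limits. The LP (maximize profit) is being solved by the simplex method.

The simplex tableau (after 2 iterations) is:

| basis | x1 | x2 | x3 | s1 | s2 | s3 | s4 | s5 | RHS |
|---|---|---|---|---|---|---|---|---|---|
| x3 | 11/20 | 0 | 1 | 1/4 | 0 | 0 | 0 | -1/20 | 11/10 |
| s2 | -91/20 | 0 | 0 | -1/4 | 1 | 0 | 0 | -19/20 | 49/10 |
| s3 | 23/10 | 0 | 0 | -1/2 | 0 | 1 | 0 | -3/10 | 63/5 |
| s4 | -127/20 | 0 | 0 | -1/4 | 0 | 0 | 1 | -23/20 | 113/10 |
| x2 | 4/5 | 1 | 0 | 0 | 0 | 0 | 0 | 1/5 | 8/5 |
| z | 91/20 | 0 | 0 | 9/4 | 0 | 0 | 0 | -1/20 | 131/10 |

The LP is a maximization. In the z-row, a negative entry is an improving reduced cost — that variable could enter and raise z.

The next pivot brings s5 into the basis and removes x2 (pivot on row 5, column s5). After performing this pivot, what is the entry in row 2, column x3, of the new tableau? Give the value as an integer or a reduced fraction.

0

Pivot element is row 5, column s5: 1/5.
Normalize row 5: new (row 5, x3) = 0/(1/5) = 0.
row 2 ← row 2 − (-19/20)·(new row 5): 0 − (-19/20)·0 = 0.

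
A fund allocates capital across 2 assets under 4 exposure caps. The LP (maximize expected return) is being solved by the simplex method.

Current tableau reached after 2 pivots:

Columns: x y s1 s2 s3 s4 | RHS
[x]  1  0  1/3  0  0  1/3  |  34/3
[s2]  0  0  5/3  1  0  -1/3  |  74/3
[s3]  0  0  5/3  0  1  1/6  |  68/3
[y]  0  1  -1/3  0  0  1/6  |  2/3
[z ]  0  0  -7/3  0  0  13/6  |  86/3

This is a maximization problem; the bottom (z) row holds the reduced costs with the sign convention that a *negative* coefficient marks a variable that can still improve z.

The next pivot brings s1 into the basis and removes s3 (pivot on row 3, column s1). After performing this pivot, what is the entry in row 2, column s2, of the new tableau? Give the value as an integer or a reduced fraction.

1

Pivot element is row 3, column s1: 5/3.
Normalize row 3: new (row 3, s2) = 0/(5/3) = 0.
row 2 ← row 2 − (5/3)·(new row 3): 1 − (5/3)·0 = 1.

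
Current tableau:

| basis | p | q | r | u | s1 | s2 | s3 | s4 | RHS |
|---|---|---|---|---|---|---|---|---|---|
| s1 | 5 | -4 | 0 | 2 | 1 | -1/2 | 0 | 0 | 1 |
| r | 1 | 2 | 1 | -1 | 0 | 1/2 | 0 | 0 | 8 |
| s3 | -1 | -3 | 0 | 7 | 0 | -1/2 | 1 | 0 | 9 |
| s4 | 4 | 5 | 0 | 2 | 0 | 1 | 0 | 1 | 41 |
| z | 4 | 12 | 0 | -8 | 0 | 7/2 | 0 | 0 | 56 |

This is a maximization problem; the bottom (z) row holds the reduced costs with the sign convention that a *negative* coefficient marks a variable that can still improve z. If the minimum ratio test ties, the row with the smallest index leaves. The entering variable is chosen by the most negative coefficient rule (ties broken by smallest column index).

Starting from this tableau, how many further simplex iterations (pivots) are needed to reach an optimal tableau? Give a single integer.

2

pivot: u in, s1 out → z = 60
pivot: q in, s3 out → z = 62
No improving column remains; optimal.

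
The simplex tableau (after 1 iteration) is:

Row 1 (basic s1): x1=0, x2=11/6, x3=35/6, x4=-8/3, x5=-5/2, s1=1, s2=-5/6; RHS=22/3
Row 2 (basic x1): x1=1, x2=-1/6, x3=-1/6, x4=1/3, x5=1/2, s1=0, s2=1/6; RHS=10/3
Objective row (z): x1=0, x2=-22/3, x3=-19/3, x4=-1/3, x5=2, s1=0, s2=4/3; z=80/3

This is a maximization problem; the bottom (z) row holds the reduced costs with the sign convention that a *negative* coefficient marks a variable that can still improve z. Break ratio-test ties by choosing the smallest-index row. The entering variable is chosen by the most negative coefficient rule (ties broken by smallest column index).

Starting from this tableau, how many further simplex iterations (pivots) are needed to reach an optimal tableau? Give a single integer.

pivot: x2 in, s1 out → z = 56
pivot: x4 in, x1 out → z = 540
No improving column remains; optimal.

2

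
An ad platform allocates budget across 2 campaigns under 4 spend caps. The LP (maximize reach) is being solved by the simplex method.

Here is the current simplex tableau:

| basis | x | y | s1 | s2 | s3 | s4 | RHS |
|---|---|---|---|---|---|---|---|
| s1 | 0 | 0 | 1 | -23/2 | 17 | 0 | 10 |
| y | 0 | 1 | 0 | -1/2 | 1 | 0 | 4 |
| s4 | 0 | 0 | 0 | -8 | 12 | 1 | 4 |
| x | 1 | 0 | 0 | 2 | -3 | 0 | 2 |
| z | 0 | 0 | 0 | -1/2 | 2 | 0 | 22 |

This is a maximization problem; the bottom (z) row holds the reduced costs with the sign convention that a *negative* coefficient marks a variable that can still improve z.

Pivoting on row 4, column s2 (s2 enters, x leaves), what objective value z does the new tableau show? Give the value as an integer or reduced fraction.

45/2

Minimum ratio for s2: 2/2 = 1.
z changes by −(z-row coeff of s2)·ratio = −(-1/2)·1 = 1/2.
New z = 22 + (1/2) = 45/2.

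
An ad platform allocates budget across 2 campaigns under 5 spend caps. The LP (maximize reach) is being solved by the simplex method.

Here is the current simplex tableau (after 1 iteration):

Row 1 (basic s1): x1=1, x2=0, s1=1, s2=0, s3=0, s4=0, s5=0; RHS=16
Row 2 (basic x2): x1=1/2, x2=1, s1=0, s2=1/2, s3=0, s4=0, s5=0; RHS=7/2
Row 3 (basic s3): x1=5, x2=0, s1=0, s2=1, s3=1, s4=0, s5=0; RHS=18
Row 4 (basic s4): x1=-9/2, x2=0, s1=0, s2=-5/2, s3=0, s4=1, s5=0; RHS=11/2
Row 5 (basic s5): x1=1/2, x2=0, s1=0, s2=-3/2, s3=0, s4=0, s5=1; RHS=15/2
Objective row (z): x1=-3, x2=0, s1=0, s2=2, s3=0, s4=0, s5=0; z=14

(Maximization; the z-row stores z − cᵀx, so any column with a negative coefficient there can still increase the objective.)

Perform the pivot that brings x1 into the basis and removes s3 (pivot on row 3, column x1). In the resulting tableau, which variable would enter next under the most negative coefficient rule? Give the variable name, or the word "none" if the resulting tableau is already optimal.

none

Pivot element 5. New z-row = old z-row − (-3)·(row 3/5).
Updated z-row coefficients: x1: 0, x2: 0, s1: 0, s2: 13/5, s3: 3/5, s4: 0, s5: 0.
No coefficient is strictly negative; the tableau after this pivot is optimal.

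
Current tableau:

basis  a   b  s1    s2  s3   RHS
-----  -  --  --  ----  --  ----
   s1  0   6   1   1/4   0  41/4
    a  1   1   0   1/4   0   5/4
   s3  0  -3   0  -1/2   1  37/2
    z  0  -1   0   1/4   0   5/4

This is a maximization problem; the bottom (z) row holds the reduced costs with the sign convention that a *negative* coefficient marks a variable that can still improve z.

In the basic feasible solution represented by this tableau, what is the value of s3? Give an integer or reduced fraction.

37/2

s3 is basic (row 3); its value is the RHS of that row: 37/2.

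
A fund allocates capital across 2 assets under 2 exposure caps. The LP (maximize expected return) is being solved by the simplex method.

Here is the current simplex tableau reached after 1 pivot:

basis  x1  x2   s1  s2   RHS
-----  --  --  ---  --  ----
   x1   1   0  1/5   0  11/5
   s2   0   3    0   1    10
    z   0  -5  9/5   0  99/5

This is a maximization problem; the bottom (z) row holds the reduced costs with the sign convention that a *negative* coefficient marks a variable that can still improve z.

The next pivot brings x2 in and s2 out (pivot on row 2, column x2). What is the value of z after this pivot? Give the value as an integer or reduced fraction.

547/15

Minimum ratio for x2: 10/3 = 10/3.
z changes by −(z-row coeff of x2)·ratio = −(-5)·(10/3) = 50/3.
New z = 99/5 + (50/3) = 547/15.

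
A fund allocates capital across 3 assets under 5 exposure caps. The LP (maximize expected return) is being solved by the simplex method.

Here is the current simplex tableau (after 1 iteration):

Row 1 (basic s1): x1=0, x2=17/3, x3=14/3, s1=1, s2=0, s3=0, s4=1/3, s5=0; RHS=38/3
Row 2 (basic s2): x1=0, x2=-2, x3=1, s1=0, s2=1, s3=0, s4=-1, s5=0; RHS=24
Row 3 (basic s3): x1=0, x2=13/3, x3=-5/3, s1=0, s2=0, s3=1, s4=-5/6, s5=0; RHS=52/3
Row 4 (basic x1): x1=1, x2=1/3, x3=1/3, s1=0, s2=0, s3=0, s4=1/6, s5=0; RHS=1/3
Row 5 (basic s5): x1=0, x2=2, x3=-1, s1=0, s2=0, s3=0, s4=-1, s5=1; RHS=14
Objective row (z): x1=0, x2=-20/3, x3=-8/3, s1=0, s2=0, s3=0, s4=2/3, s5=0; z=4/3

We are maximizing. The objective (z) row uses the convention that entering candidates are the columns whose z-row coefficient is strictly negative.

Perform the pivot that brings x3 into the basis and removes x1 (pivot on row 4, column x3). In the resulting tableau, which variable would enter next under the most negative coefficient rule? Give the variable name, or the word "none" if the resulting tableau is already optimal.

x2

Pivot element 1/3. New z-row = old z-row − (-8/3)·(row 4/(1/3)).
Updated z-row coefficients: x1: 8, x2: -4, x3: 0, s1: 0, s2: 0, s3: 0, s4: 2, s5: 0.
The most negative is -4 in column x2, so x2 would enter next.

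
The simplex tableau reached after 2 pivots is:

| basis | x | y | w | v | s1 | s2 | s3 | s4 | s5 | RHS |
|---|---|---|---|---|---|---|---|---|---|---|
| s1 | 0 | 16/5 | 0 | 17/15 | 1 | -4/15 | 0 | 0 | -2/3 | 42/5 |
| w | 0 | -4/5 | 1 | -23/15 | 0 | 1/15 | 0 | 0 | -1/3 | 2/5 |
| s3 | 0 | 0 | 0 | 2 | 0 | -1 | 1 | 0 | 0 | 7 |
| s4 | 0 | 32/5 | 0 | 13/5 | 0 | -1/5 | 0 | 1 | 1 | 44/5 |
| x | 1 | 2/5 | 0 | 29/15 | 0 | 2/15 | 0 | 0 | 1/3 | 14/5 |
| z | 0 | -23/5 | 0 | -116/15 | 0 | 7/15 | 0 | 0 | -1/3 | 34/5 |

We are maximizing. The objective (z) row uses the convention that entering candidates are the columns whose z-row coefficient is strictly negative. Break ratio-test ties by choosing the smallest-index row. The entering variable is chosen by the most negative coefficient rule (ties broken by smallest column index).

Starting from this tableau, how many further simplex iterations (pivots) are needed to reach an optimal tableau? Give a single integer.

2

pivot: v in, x out → z = 18
pivot: y in, s4 out → z = 1749/85
No improving column remains; optimal.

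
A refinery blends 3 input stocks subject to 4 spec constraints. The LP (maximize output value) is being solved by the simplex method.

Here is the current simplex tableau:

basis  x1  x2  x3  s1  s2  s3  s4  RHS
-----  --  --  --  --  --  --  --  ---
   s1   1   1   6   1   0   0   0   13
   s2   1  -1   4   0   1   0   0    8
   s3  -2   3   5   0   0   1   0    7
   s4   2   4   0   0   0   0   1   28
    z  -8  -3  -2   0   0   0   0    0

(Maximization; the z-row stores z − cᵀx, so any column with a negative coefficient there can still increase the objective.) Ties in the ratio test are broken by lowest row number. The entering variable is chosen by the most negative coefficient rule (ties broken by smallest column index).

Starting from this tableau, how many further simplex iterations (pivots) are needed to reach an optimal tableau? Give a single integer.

pivot: x1 in, s2 out → z = 64
pivot: x2 in, s4 out → z = 86
No improving column remains; optimal.

2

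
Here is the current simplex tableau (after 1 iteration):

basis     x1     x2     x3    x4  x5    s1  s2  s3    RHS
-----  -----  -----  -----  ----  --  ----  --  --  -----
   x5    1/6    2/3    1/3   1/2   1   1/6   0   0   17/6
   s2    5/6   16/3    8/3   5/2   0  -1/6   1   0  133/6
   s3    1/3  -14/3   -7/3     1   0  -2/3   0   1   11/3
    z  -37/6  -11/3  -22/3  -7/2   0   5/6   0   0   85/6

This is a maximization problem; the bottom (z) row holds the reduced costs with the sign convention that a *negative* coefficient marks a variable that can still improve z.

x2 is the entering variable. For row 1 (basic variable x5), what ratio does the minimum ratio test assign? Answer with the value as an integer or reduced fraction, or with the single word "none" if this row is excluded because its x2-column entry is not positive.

17/4

Ratio = RHS / (x2 entry) = (17/6) / (2/3) = 17/4.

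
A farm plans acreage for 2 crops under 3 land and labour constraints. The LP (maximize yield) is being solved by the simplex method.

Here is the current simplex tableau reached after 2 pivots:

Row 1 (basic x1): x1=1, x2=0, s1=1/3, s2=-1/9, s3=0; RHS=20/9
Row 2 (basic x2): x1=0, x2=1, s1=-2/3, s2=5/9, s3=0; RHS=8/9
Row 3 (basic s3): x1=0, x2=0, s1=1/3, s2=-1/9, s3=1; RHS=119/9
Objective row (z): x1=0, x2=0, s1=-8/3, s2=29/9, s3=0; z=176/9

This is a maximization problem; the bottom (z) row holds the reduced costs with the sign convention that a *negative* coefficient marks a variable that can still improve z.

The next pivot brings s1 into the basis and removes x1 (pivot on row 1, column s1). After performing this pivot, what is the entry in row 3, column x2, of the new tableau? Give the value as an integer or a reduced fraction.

0

Pivot element is row 1, column s1: 1/3.
Normalize row 1: new (row 1, x2) = 0/(1/3) = 0.
row 3 ← row 3 − (1/3)·(new row 1): 0 − (1/3)·0 = 0.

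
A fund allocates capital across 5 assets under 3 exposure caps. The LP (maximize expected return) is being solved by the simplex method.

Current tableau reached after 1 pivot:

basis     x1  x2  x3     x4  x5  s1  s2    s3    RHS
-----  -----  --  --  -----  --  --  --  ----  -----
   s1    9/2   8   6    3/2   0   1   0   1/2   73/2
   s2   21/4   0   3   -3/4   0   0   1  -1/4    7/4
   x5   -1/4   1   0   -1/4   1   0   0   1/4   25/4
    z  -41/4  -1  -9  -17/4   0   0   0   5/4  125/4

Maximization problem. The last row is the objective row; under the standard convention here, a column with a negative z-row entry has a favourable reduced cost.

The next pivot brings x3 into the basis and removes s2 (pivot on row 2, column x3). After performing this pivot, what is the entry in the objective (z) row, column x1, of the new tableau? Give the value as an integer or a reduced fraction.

11/2

Pivot element is row 2, column x3: 3.
Normalize row 2: new (row 2, x1) = (21/4)/3 = 7/4.
z-row ← z-row − (-9)·(new row 2): -41/4 − (-9)·(7/4) = 11/2.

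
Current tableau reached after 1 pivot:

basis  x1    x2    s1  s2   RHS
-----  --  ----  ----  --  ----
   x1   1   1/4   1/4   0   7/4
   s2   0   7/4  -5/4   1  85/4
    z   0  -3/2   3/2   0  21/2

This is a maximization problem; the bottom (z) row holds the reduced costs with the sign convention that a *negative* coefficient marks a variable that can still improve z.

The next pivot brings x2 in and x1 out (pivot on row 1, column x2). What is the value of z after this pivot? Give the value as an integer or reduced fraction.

21

Minimum ratio for x2: (7/4)/(1/4) = 7.
z changes by −(z-row coeff of x2)·ratio = −(-3/2)·7 = 21/2.
New z = 21/2 + (21/2) = 21.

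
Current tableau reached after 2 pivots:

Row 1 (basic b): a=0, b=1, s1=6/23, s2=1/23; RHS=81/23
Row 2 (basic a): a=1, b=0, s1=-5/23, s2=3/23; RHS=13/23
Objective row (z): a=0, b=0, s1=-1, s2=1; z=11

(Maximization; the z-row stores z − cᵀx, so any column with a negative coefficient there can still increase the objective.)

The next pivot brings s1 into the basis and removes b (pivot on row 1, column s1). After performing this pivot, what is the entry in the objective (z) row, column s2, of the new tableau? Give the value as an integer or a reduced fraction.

7/6

Pivot element is row 1, column s1: 6/23.
Normalize row 1: new (row 1, s2) = (1/23)/(6/23) = 1/6.
z-row ← z-row − (-1)·(new row 1): 1 − (-1)·(1/6) = 7/6.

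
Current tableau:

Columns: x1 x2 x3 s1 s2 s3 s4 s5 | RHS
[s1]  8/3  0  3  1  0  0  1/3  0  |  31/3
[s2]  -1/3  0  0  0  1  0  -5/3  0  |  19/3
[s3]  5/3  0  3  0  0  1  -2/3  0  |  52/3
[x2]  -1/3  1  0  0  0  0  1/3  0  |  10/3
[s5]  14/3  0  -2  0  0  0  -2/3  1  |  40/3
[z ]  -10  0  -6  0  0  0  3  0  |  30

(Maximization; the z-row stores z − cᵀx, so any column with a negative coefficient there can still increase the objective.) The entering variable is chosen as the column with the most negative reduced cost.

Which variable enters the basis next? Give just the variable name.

x1

Objective-row coefficients: x1: -10, x2: 0, x3: -6, s1: 0, s2: 0, s3: 0, s4: 3, s5: 0.
The most negative is -10 in column x1, so x1 enters.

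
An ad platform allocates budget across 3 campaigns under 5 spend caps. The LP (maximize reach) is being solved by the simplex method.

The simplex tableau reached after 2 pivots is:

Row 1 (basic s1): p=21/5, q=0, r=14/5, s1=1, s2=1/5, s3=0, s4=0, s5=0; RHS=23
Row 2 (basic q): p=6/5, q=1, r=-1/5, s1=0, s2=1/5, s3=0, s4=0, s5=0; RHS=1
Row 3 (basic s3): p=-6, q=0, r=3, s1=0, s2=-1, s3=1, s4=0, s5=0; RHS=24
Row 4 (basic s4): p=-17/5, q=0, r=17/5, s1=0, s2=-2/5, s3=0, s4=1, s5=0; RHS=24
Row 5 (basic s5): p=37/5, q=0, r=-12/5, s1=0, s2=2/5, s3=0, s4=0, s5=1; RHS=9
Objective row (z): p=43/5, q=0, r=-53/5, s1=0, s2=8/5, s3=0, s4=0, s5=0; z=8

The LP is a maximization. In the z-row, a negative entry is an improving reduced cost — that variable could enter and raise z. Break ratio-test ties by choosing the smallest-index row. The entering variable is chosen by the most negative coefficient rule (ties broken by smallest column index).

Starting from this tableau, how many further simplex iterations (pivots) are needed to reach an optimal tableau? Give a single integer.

2

pivot: r in, s4 out → z = 1408/17
pivot: p in, s1 out → z = 9966/119
No improving column remains; optimal.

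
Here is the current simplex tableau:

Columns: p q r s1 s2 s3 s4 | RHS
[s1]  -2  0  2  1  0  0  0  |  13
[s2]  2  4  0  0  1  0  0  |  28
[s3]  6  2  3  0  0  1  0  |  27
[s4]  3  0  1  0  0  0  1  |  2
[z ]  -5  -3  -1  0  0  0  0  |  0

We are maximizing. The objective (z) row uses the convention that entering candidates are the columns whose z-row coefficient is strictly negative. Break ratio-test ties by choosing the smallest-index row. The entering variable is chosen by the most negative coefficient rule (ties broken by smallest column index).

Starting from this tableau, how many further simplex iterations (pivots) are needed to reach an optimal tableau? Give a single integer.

2

pivot: p in, s4 out → z = 10/3
pivot: q in, s2 out → z = 70/3
No improving column remains; optimal.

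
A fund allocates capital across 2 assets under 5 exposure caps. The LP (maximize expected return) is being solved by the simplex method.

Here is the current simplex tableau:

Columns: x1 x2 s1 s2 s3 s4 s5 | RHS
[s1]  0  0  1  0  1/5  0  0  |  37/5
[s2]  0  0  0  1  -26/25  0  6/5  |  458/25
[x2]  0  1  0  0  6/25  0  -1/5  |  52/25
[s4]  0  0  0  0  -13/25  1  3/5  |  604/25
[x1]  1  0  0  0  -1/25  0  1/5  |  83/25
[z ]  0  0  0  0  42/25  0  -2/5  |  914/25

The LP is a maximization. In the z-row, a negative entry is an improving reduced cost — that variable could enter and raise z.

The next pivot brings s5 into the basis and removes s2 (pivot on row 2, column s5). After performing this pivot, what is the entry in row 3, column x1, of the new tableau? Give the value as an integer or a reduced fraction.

0

Pivot element is row 2, column s5: 6/5.
Normalize row 2: new (row 2, x1) = 0/(6/5) = 0.
row 3 ← row 3 − (-1/5)·(new row 2): 0 − (-1/5)·0 = 0.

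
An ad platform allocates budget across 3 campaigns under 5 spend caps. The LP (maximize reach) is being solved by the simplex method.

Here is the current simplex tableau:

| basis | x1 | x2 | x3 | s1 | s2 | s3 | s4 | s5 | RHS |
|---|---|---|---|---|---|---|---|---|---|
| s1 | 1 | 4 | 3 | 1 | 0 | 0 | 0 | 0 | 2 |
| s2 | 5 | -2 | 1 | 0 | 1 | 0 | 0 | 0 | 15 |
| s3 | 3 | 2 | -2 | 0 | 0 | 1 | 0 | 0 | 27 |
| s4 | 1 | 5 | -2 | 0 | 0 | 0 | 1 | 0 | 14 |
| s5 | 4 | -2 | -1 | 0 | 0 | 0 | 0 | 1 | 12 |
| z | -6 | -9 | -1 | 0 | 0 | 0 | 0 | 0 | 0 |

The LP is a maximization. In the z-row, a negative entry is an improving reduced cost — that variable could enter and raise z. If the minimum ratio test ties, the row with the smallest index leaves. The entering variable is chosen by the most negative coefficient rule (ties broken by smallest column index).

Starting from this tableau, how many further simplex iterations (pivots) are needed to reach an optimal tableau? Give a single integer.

pivot: x2 in, s1 out → z = 9/2
pivot: x1 in, x2 out → z = 12
No improving column remains; optimal.

2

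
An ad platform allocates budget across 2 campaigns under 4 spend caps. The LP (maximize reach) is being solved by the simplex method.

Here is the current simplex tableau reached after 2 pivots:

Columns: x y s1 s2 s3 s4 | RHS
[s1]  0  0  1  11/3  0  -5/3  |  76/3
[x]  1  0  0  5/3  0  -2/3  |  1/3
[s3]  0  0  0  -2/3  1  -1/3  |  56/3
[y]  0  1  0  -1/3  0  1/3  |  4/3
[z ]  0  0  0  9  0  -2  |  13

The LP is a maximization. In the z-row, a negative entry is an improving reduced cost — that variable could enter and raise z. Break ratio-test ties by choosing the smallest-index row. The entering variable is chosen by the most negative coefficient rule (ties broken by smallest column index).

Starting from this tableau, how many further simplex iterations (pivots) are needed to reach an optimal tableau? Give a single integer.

pivot: s4 in, y out → z = 21
No improving column remains; optimal.

1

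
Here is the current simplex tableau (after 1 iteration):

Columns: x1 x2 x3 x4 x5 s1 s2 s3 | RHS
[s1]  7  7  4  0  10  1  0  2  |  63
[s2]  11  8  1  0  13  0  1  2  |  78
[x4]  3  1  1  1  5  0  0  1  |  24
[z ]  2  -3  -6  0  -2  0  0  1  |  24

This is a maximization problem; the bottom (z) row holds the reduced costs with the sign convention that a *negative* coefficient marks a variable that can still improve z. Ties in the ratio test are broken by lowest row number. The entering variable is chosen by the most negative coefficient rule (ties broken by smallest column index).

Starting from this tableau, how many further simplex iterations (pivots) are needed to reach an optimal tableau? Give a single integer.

1

pivot: x3 in, s1 out → z = 237/2
No improving column remains; optimal.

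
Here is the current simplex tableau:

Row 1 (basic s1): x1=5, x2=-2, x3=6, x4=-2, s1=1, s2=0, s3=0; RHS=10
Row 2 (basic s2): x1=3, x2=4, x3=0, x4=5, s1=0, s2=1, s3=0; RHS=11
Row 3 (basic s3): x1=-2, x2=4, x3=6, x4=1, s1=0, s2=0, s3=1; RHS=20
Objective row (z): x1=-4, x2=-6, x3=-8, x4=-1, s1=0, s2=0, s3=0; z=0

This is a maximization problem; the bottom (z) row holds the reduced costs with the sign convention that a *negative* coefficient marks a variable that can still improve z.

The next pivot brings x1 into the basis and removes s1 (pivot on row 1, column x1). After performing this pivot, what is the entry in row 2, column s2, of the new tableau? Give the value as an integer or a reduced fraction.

Pivot element is row 1, column x1: 5.
Normalize row 1: new (row 1, s2) = 0/5 = 0.
row 2 ← row 2 − 3·(new row 1): 1 − 3·0 = 1.

1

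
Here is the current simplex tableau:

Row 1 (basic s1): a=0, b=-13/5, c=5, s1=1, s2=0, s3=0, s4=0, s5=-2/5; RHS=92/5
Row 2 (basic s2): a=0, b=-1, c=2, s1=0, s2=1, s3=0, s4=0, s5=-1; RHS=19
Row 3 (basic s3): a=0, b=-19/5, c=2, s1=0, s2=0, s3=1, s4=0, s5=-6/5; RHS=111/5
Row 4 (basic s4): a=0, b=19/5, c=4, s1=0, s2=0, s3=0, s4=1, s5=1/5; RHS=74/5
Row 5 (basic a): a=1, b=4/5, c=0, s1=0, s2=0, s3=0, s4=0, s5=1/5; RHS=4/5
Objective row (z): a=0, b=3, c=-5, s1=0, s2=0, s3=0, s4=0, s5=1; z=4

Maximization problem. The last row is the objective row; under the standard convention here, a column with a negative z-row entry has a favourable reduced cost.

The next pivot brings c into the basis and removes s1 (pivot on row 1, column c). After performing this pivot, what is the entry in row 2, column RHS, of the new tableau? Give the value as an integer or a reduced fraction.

291/25

Pivot element is row 1, column c: 5.
Normalize row 1: new (row 1, RHS) = (92/5)/5 = 92/25.
row 2 ← row 2 − 2·(new row 1): 19 − 2·(92/25) = 291/25.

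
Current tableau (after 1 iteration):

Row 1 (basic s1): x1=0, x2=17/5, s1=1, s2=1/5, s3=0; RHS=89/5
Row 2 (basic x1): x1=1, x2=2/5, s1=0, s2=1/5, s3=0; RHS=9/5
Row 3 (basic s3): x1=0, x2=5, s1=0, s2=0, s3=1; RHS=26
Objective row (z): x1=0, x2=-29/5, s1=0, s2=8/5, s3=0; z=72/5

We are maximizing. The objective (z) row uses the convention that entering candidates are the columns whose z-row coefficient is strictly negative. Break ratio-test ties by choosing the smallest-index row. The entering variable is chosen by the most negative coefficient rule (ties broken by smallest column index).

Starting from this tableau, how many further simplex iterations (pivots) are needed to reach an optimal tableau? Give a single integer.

1

pivot: x2 in, x1 out → z = 81/2
No improving column remains; optimal.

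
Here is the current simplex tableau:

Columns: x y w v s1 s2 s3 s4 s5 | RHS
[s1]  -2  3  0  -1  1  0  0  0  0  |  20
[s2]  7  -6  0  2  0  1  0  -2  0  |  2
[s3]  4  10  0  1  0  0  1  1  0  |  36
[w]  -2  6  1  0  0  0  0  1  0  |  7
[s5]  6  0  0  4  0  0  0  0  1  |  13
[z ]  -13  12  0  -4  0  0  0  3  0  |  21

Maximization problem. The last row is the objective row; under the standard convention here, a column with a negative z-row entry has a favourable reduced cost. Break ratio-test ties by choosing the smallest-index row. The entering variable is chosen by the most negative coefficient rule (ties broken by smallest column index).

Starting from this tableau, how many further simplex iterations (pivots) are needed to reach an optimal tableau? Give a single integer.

pivot: x in, s2 out → z = 173/7
pivot: s4 in, s5 out → z = 353/12
No improving column remains; optimal.

2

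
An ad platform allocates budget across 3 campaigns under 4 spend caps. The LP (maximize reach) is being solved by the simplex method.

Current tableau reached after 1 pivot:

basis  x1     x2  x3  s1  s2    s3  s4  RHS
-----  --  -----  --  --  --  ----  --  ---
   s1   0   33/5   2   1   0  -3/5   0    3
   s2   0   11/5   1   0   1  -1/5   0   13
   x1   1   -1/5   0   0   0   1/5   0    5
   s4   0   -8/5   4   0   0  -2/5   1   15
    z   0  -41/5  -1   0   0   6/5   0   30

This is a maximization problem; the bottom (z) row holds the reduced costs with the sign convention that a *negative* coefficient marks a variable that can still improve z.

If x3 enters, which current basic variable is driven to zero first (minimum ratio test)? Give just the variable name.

Ratios: row 1 (s1): 3/2 = 3/2; row 2 (s2): 13/1 = 13; row 3 (x1): entry 0 ≤ 0, skip; row 4 (s4): 15/4 = 15/4.
Minimum ratio 3/2 is in the s1 row, so s1 leaves.

s1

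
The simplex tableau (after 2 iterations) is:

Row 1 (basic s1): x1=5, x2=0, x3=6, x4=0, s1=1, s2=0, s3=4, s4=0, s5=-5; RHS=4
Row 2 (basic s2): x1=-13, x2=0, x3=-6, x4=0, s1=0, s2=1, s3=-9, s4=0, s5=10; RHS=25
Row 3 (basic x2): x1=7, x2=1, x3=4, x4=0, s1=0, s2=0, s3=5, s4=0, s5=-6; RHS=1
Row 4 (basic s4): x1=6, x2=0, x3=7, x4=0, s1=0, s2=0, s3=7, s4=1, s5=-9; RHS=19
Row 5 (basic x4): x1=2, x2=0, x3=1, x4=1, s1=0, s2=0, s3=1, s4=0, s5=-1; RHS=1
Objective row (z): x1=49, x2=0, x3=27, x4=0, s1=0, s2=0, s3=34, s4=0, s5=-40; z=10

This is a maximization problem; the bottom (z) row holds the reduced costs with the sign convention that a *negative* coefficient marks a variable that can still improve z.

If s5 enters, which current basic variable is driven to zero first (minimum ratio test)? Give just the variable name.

Ratios: row 1 (s1): entry -5 ≤ 0, skip; row 2 (s2): 25/10 = 5/2; row 3 (x2): entry -6 ≤ 0, skip; row 4 (s4): entry -9 ≤ 0, skip; row 5 (x4): entry -1 ≤ 0, skip.
Minimum ratio 5/2 is in the s2 row, so s2 leaves.

s2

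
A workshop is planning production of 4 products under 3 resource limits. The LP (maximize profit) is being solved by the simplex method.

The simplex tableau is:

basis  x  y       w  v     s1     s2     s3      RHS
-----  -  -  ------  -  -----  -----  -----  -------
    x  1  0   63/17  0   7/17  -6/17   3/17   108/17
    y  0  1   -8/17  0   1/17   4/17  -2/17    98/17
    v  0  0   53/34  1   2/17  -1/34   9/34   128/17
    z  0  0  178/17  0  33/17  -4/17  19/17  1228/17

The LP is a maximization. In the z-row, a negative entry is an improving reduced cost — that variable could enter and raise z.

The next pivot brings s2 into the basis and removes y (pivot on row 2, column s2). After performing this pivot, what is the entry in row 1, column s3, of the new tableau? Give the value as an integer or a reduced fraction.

0

Pivot element is row 2, column s2: 4/17.
Normalize row 2: new (row 2, s3) = (-2/17)/(4/17) = -1/2.
row 1 ← row 1 − (-6/17)·(new row 2): 3/17 − (-6/17)·(-1/2) = 0.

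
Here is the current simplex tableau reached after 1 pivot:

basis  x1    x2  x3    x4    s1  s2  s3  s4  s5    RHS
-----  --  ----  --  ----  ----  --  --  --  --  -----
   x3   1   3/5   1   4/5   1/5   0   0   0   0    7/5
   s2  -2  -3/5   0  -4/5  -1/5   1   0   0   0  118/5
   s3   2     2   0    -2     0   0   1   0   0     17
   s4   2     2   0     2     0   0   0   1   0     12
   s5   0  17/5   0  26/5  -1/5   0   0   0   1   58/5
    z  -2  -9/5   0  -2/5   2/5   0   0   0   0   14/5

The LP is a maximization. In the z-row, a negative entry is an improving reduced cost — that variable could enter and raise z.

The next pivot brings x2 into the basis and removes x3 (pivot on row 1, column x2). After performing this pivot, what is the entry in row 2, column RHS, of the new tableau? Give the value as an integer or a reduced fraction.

25

Pivot element is row 1, column x2: 3/5.
Normalize row 1: new (row 1, RHS) = (7/5)/(3/5) = 7/3.
row 2 ← row 2 − (-3/5)·(new row 1): 118/5 − (-3/5)·(7/3) = 25.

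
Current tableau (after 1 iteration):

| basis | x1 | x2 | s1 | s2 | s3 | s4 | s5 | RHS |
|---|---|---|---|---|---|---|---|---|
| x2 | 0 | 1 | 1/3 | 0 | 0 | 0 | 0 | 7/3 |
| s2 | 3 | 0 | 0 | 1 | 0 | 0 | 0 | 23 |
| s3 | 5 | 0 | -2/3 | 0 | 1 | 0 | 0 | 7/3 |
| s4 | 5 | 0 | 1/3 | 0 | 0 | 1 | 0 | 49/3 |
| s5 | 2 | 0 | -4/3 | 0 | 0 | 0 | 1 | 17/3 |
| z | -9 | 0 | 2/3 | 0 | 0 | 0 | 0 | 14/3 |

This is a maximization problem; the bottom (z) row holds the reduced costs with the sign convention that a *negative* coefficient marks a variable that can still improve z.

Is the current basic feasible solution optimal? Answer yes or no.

no

Column x1 has objective-row coefficient -9, which is negative; an improving pivot exists, so not yet optimal.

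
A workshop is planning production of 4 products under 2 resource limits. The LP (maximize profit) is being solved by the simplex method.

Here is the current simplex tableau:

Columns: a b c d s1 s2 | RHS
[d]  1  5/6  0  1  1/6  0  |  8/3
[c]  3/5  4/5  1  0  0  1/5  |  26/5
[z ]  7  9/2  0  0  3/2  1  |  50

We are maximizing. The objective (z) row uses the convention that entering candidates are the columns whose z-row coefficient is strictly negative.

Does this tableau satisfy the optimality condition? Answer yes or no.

yes

No objective-row coefficient is strictly negative, so no entering variable exists; the tableau is optimal.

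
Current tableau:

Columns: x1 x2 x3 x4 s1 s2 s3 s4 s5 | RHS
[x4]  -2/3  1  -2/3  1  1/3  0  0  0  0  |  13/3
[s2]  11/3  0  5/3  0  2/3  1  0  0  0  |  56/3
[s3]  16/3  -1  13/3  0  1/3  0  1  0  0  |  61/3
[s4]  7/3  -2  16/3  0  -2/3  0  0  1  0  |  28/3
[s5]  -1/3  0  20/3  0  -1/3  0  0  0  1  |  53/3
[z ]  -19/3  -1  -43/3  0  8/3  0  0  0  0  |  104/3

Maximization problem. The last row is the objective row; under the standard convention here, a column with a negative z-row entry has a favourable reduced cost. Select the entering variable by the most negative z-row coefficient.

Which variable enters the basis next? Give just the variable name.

Objective-row coefficients: x1: -19/3, x2: -1, x3: -43/3, x4: 0, s1: 8/3, s2: 0, s3: 0, s4: 0, s5: 0.
The most negative is -43/3 in column x3, so x3 enters.

x3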